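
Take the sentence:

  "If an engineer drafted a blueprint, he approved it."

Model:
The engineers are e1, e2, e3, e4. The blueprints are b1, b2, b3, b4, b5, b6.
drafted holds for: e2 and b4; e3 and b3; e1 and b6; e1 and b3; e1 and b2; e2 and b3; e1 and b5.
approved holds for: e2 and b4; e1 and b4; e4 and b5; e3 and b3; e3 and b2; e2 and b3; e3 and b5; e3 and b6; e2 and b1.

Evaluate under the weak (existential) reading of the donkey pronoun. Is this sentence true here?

"it" takes "a blueprint" as antecedent — a donkey pronoun bound across the clause boundary.
Weak reading: every engineer e with some drafted-blueprint has at least one drafted-blueprint b such that approved(e,b).
Per engineer: e1:✗  e2:✓  e3:✓
e1 has no witness among its drafted-blueprints.

False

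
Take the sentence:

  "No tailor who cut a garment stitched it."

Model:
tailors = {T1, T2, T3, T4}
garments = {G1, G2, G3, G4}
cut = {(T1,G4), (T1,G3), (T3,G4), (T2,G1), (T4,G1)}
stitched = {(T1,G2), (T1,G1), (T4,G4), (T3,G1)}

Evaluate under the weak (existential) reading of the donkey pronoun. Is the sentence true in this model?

"it" takes "a garment" as antecedent — a donkey pronoun bound across the clause boundary.
Truth condition: for no (t,g) with cut(t,g) does stitched(t,g) hold.
Restrictor pairs — does the scope hold? (T1,G3):fails  (T1,G4):fails  (T2,G1):fails  (T3,G4):fails  (T4,G1):fails
Scope holds for no restrictor pair, so the sentence is true.

True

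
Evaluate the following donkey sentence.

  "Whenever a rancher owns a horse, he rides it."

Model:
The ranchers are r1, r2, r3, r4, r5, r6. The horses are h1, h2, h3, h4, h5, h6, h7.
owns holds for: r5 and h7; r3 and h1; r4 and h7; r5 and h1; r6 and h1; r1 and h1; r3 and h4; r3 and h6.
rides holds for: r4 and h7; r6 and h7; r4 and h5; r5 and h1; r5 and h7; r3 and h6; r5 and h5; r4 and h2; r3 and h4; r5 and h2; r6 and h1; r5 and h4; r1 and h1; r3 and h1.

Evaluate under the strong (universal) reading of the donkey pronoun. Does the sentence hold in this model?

"it" takes "a horse" as antecedent — a donkey pronoun bound across the clause boundary.
Strong reading: for every (r,h) with owns(r,h), rides(r,h).
Restrictor pairs: (r1,h1) ✓  (r3,h1) ✓  (r3,h4) ✓  (r3,h6) ✓  (r4,h7) ✓  (r5,h1) ✓  (r5,h7) ✓  (r6,h1) ✓
Every restrictor pair satisfies the scope.

True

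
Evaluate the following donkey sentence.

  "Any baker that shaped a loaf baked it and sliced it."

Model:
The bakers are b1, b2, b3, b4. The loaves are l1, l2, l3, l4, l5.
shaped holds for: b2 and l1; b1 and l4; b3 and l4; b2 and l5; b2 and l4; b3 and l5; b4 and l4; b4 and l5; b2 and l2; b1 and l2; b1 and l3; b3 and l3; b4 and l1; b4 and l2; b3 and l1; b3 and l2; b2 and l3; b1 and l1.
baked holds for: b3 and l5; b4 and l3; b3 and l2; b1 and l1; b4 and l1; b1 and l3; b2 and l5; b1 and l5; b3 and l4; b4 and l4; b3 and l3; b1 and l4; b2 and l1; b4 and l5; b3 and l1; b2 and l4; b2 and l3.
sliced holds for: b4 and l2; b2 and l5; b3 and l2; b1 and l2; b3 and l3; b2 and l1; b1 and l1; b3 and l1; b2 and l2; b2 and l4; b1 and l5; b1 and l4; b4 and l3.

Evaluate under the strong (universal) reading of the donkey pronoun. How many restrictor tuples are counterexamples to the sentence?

"it" takes "a loaf" as antecedent — a donkey pronoun bound across the clause boundary.
Strong reading: for every (b,l) with shaped(b,l), baked(b,l) ∧ sliced(b,l).
Restrictor pairs: (b1,l1) ✓  (b1,l2) ✗  (b1,l3) ✗  (b1,l4) ✓  (b2,l1) ✓  (b2,l2) ✗  (b2,l3) ✗  (b2,l4) ✓  (b2,l5) ✓  (b3,l1) ✓  (b3,l2) ✓  (b3,l3) ✓  (b3,l4) ✗  (b3,l5) ✗  (b4,l1) ✗  (b4,l2) ✗  (b4,l4) ✗  (b4,l5) ✗
Counterexamples (restrictor pairs failing the scope): 10.

10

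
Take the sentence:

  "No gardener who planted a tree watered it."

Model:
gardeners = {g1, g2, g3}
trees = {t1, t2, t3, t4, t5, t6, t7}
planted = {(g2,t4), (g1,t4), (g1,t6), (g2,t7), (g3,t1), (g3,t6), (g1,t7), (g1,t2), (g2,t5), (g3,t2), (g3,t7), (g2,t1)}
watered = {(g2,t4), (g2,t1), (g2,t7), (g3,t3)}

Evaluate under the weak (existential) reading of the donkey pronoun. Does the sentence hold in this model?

False

"it" takes "a tree" as antecedent — a donkey pronoun bound across the clause boundary.
Truth condition: for no (g,t) with planted(g,t) does watered(g,t) hold.
Restrictor pairs — does the scope hold? (g1,t2):fails  (g1,t4):fails  (g1,t6):fails  (g1,t7):fails  (g2,t1):holds  (g2,t4):holds  (g2,t5):fails  (g2,t7):holds  (g3,t1):fails  (g3,t2):fails  (g3,t6):fails  (g3,t7):fails
Scope holds for 3 pair(s), so the sentence is false.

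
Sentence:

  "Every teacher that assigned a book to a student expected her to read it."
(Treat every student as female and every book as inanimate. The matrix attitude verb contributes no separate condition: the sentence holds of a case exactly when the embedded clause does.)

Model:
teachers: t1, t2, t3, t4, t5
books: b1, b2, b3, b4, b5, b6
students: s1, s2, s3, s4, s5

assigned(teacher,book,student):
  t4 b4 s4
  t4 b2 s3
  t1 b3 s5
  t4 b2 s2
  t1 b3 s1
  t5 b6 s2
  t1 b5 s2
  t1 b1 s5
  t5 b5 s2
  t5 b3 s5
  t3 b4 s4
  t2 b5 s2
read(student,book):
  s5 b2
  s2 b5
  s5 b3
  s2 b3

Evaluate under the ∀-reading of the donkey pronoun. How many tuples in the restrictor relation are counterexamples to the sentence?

7

"her" takes "a student" as antecedent and "it" takes "a book"; both are donkey pronouns co-varying with the restrictor.
Strong reading: for every (t,b,s) with assigned(t,b,s), read(s,b).
Restrictor triples: (t1,b1,s5)→read(s5,b1) ✗  (t1,b3,s1)→read(s1,b3) ✗  (t1,b3,s5)→read(s5,b3) ✓  (t1,b5,s2)→read(s2,b5) ✓  (t2,b5,s2)→read(s2,b5) ✓  (t3,b4,s4)→read(s4,b4) ✗  (t4,b2,s2)→read(s2,b2) ✗  (t4,b2,s3)→read(s3,b2) ✗  (t4,b4,s4)→read(s4,b4) ✗  (t5,b3,s5)→read(s5,b3) ✓  (t5,b5,s2)→read(s2,b5) ✓  (t5,b6,s2)→read(s2,b6) ✗
Counterexamples (restrictor triples failing the scope): 7.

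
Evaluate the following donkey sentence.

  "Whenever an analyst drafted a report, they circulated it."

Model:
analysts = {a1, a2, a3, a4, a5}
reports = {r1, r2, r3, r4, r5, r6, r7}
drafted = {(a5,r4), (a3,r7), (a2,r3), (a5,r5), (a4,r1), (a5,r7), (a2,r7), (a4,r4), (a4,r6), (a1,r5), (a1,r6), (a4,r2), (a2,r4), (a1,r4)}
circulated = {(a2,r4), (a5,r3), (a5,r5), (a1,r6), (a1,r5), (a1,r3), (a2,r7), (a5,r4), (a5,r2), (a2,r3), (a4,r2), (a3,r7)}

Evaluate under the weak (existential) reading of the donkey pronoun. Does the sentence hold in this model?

"it" takes "a report" as antecedent — a donkey pronoun bound across the clause boundary.
Weak reading: every analyst a with some drafted-report has at least one drafted-report r such that circulated(a,r).
Per analyst: a1:✓  a2:✓  a3:✓  a4:✓  a5:✓
Every analyst in the restrictor has a witness.

True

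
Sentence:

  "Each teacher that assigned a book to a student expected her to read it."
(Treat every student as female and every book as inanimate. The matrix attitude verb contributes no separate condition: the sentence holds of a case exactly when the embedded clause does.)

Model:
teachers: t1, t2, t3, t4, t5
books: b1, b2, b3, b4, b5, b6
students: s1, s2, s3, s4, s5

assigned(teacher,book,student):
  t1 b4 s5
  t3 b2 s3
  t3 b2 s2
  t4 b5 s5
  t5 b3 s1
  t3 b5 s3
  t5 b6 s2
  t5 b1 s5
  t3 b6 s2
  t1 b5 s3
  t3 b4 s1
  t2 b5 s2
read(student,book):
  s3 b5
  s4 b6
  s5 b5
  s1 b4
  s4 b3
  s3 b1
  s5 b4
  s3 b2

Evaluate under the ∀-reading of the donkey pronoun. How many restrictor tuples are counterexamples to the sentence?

"her" takes "a student" as antecedent and "it" takes "a book"; both are donkey pronouns co-varying with the restrictor.
Strong reading: for every (t,b,s) with assigned(t,b,s), read(s,b).
Restrictor triples: (t1,b4,s5)→read(s5,b4) ✓  (t1,b5,s3)→read(s3,b5) ✓  (t2,b5,s2)→read(s2,b5) ✗  (t3,b2,s2)→read(s2,b2) ✗  (t3,b2,s3)→read(s3,b2) ✓  (t3,b4,s1)→read(s1,b4) ✓  (t3,b5,s3)→read(s3,b5) ✓  (t3,b6,s2)→read(s2,b6) ✗  (t4,b5,s5)→read(s5,b5) ✓  (t5,b1,s5)→read(s5,b1) ✗  (t5,b3,s1)→read(s1,b3) ✗  (t5,b6,s2)→read(s2,b6) ✗
Counterexamples (restrictor triples failing the scope): 6.

6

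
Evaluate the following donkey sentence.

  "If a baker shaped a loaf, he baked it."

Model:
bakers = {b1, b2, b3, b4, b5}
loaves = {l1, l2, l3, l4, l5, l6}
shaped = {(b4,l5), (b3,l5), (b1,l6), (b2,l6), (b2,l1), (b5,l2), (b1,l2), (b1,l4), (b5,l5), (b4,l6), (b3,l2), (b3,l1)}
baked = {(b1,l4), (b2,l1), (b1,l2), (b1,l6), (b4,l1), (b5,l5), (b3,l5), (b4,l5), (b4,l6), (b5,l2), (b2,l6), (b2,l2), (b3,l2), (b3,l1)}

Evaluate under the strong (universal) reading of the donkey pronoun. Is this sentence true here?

"it" takes "a loaf" as antecedent — a donkey pronoun bound across the clause boundary.
Strong reading: for every (b,l) with shaped(b,l), baked(b,l).
Restrictor pairs: (b1,l2) ✓  (b1,l4) ✓  (b1,l6) ✓  (b2,l1) ✓  (b2,l6) ✓  (b3,l1) ✓  (b3,l2) ✓  (b3,l5) ✓  (b4,l5) ✓  (b4,l6) ✓  (b5,l2) ✓  (b5,l5) ✓
Every restrictor pair satisfies the scope.

True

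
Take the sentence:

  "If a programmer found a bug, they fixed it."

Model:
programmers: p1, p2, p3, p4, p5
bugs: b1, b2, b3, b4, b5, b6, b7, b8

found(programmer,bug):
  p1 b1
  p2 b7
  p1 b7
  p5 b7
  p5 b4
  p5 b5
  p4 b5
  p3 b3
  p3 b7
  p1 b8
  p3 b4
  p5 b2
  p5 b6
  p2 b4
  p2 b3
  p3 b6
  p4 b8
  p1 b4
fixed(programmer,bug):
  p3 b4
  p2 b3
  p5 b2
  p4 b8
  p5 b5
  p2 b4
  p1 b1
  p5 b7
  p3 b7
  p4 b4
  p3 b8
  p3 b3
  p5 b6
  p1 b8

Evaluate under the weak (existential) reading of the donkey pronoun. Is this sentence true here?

True

"it" takes "a bug" as antecedent — a donkey pronoun bound across the clause boundary.
Weak reading: every programmer p with some found-bug has at least one found-bug b such that fixed(p,b).
Per programmer: p1:✓  p2:✓  p3:✓  p4:✓  p5:✓
Every programmer in the restrictor has a witness.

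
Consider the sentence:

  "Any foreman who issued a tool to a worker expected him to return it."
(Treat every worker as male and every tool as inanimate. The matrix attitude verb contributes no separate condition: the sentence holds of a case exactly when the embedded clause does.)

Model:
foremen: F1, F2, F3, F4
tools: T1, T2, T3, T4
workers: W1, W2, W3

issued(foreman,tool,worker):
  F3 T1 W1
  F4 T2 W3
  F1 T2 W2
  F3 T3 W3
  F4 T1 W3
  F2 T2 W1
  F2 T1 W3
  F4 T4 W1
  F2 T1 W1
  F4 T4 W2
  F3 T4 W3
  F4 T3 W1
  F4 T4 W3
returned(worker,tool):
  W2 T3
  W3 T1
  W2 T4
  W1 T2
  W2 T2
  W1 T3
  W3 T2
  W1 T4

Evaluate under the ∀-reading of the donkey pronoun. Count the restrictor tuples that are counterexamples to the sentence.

"him" takes "a worker" as antecedent and "it" takes "a tool"; both are donkey pronouns co-varying with the restrictor.
Strong reading: for every (f,t,w) with issued(f,t,w), returned(w,t).
Restrictor triples: (F1,T2,W2)→returned(W2,T2) ✓  (F2,T1,W1)→returned(W1,T1) ✗  (F2,T1,W3)→returned(W3,T1) ✓  (F2,T2,W1)→returned(W1,T2) ✓  (F3,T1,W1)→returned(W1,T1) ✗  (F3,T3,W3)→returned(W3,T3) ✗  (F3,T4,W3)→returned(W3,T4) ✗  (F4,T1,W3)→returned(W3,T1) ✓  (F4,T2,W3)→returned(W3,T2) ✓  (F4,T3,W1)→returned(W1,T3) ✓  (F4,T4,W1)→returned(W1,T4) ✓  (F4,T4,W2)→returned(W2,T4) ✓  (F4,T4,W3)→returned(W3,T4) ✗
Counterexamples (restrictor triples failing the scope): 5.

5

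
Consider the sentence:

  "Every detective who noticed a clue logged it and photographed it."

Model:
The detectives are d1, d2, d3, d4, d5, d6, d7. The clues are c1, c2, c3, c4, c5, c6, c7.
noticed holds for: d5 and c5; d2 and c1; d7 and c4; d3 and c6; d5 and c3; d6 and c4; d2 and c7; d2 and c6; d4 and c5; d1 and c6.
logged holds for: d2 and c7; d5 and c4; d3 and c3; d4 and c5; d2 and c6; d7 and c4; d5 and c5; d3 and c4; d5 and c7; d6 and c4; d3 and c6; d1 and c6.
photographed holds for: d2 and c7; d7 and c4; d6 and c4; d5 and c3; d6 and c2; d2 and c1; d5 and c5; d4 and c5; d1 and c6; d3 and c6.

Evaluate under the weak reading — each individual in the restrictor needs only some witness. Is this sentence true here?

True

"it" takes "a clue" as antecedent — a donkey pronoun bound across the clause boundary.
Weak reading: every detective d with some noticed-clue has at least one noticed-clue c such that logged(d,c) ∧ photographed(d,c).
Per detective: d1:✓  d2:✓  d3:✓  d4:✓  d5:✓  d6:✓  d7:✓
Every detective in the restrictor has a witness.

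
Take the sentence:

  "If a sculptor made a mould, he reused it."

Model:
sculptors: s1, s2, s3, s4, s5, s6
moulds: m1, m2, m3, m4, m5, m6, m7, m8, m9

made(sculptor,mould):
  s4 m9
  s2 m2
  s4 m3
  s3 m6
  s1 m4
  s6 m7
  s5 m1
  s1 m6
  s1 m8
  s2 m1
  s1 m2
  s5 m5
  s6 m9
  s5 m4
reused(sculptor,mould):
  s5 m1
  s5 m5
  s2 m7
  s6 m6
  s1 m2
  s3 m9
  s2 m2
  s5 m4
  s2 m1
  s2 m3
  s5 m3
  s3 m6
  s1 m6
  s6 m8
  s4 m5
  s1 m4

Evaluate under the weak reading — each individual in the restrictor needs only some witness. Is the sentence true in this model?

"it" takes "a mould" as antecedent — a donkey pronoun bound across the clause boundary.
Weak reading: every sculptor s with some made-mould has at least one made-mould m such that reused(s,m).
Per sculptor: s1:✓  s2:✓  s3:✓  s4:✗  s5:✓  s6:✗
s4 has no witness among its made-moulds.

False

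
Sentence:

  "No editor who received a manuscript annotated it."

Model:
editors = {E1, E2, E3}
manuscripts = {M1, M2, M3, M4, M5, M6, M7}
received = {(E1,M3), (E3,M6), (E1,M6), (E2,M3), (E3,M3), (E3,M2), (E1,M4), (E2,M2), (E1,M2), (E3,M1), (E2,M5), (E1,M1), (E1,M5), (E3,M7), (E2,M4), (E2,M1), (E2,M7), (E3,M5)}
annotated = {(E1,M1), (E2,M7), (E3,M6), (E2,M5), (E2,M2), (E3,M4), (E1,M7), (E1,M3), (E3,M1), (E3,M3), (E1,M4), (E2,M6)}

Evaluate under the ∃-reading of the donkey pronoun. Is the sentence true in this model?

False

"it" takes "a manuscript" as antecedent — a donkey pronoun bound across the clause boundary.
Truth condition: for no (e,m) with received(e,m) does annotated(e,m) hold.
Restrictor pairs — does the scope hold? (E1,M1):holds  (E1,M2):fails  (E1,M3):holds  (E1,M4):holds  (E1,M5):fails  (E1,M6):fails  (E2,M1):fails  (E2,M2):holds  (E2,M3):fails  (E2,M4):fails  (E2,M5):holds  (E2,M7):holds  (E3,M1):holds  (E3,M2):fails  (E3,M3):holds  (E3,M5):fails  (E3,M6):holds  (E3,M7):fails
Scope holds for 9 pair(s), so the sentence is false.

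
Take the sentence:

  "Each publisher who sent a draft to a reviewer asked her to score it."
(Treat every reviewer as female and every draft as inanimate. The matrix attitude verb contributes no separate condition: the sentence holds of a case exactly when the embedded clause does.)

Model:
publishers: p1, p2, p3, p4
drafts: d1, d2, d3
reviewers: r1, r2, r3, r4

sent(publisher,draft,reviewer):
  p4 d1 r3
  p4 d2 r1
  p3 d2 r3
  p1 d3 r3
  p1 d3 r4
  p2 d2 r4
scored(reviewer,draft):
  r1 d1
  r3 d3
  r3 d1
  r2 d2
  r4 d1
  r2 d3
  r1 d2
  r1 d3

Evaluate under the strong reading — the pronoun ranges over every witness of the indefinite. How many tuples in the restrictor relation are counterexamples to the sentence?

3

"her" takes "a reviewer" as antecedent and "it" takes "a draft"; both are donkey pronouns co-varying with the restrictor.
Strong reading: for every (p,d,r) with sent(p,d,r), scored(r,d).
Restrictor triples: (p1,d3,r3)→scored(r3,d3) ✓  (p1,d3,r4)→scored(r4,d3) ✗  (p2,d2,r4)→scored(r4,d2) ✗  (p3,d2,r3)→scored(r3,d2) ✗  (p4,d1,r3)→scored(r3,d1) ✓  (p4,d2,r1)→scored(r1,d2) ✓
Counterexamples (restrictor triples failing the scope): 3.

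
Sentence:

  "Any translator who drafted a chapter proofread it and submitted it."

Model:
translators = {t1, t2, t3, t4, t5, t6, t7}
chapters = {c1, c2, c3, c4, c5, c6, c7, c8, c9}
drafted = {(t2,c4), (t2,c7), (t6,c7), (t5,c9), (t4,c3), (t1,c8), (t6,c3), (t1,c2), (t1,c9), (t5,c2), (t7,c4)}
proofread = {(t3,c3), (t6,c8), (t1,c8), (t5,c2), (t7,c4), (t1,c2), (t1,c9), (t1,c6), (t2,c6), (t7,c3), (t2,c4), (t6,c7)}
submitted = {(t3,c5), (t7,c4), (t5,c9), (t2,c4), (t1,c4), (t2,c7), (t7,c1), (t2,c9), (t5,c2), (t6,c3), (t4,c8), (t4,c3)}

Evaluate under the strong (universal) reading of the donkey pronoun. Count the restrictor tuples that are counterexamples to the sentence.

"it" takes "a chapter" as antecedent — a donkey pronoun bound across the clause boundary.
Strong reading: for every (t,c) with drafted(t,c), proofread(t,c) ∧ submitted(t,c).
Restrictor pairs: (t1,c2) ✗  (t1,c8) ✗  (t1,c9) ✗  (t2,c4) ✓  (t2,c7) ✗  (t4,c3) ✗  (t5,c2) ✓  (t5,c9) ✗  (t6,c3) ✗  (t6,c7) ✗  (t7,c4) ✓
Counterexamples (restrictor pairs failing the scope): 8.

8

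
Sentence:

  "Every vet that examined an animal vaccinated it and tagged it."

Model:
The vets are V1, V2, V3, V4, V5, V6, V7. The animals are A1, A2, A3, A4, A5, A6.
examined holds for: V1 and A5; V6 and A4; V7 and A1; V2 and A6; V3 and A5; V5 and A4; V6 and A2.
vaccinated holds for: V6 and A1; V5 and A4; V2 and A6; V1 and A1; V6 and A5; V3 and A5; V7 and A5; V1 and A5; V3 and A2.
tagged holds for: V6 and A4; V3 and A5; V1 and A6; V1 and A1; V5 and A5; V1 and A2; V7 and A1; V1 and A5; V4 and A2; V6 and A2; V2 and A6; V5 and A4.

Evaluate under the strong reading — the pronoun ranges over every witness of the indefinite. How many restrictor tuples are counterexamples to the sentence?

"it" takes "an animal" as antecedent — a donkey pronoun bound across the clause boundary.
Strong reading: for every (v,a) with examined(v,a), vaccinated(v,a) ∧ tagged(v,a).
Restrictor pairs: (V1,A5) ✓  (V2,A6) ✓  (V3,A5) ✓  (V5,A4) ✓  (V6,A2) ✗  (V6,A4) ✗  (V7,A1) ✗
Counterexamples (restrictor pairs failing the scope): 3.

3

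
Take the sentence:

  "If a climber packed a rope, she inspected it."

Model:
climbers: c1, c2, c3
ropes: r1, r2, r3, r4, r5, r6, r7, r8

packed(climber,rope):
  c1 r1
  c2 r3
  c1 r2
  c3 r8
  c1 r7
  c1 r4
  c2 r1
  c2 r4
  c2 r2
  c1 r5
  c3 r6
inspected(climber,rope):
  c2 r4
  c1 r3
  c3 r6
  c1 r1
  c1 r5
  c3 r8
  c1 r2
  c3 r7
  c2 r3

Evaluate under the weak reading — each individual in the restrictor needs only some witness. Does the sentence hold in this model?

True

"it" takes "a rope" as antecedent — a donkey pronoun bound across the clause boundary.
Weak reading: every climber c with some packed-rope has at least one packed-rope r such that inspected(c,r).
Per climber: c1:✓  c2:✓  c3:✓
Every climber in the restrictor has a witness.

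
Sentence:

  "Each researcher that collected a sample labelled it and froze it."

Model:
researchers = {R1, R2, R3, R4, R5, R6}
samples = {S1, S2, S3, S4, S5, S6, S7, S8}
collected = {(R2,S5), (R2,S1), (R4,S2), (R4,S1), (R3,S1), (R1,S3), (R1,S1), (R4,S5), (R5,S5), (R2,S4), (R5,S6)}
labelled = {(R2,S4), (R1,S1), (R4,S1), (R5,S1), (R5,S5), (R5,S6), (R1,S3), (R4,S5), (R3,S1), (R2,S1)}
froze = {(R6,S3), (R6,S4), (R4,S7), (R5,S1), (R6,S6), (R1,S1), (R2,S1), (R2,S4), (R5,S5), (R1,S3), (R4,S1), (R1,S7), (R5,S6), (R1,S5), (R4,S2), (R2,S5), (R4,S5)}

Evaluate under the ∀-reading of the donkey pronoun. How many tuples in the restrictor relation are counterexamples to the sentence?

3

"it" takes "a sample" as antecedent — a donkey pronoun bound across the clause boundary.
Strong reading: for every (r,s) with collected(r,s), labelled(r,s) ∧ froze(r,s).
Restrictor pairs: (R1,S1) ✓  (R1,S3) ✓  (R2,S1) ✓  (R2,S4) ✓  (R2,S5) ✗  (R3,S1) ✗  (R4,S1) ✓  (R4,S2) ✗  (R4,S5) ✓  (R5,S5) ✓  (R5,S6) ✓
Counterexamples (restrictor pairs failing the scope): 3.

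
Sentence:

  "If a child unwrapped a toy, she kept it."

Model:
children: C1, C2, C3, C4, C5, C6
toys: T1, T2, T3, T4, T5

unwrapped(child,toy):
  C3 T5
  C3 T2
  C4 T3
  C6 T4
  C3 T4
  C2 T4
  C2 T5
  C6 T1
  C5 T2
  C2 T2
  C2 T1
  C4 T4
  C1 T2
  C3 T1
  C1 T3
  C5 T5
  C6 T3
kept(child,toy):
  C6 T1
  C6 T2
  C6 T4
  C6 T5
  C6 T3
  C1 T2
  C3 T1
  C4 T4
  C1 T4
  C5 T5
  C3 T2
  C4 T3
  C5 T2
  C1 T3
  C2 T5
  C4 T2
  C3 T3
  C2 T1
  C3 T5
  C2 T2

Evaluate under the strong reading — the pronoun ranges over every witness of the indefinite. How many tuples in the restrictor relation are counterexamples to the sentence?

"it" takes "a toy" as antecedent — a donkey pronoun bound across the clause boundary.
Strong reading: for every (c,t) with unwrapped(c,t), kept(c,t).
Restrictor pairs: (C1,T2) ✓  (C1,T3) ✓  (C2,T1) ✓  (C2,T2) ✓  (C2,T4) ✗  (C2,T5) ✓  (C3,T1) ✓  (C3,T2) ✓  (C3,T4) ✗  (C3,T5) ✓  (C4,T3) ✓  (C4,T4) ✓  (C5,T2) ✓  (C5,T5) ✓  (C6,T1) ✓  (C6,T3) ✓  (C6,T4) ✓
Counterexamples (restrictor pairs failing the scope): 2.

2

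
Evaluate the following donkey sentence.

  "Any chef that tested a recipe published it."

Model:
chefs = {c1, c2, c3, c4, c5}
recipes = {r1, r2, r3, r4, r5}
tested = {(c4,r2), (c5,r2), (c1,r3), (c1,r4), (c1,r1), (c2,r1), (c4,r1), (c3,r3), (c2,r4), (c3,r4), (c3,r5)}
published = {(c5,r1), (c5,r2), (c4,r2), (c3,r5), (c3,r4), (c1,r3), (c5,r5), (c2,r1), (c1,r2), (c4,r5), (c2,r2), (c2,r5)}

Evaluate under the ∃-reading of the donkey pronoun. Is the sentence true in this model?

"it" takes "a recipe" as antecedent — a donkey pronoun bound across the clause boundary.
Weak reading: every chef c with some tested-recipe has at least one tested-recipe r such that published(c,r).
Per chef: c1:✓  c2:✓  c3:✓  c4:✓  c5:✓
Every chef in the restrictor has a witness.

True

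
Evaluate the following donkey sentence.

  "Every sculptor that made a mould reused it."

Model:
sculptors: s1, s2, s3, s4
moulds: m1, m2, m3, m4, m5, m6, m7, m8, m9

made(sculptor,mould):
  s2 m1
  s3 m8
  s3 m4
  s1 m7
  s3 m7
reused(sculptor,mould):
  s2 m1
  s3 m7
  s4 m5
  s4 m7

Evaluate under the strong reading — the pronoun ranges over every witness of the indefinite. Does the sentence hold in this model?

False

"it" takes "a mould" as antecedent — a donkey pronoun bound across the clause boundary.
Strong reading: for every (s,m) with made(s,m), reused(s,m).
Restrictor pairs: (s1,m7) ✗  (s2,m1) ✓  (s3,m4) ✗  (s3,m7) ✓  (s3,m8) ✗
Counterexample: (s1,m7) is in made but fails the scope.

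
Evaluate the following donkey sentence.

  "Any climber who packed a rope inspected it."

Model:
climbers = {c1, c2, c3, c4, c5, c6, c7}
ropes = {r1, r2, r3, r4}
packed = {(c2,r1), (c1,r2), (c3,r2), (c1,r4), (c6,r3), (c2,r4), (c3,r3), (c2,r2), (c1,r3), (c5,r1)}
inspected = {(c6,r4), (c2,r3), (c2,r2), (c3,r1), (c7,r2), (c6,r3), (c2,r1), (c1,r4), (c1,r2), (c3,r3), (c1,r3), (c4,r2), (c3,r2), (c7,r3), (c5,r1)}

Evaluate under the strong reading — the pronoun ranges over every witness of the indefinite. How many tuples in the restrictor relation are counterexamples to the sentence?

1

"it" takes "a rope" as antecedent — a donkey pronoun bound across the clause boundary.
Strong reading: for every (c,r) with packed(c,r), inspected(c,r).
Restrictor pairs: (c1,r2) ✓  (c1,r3) ✓  (c1,r4) ✓  (c2,r1) ✓  (c2,r2) ✓  (c2,r4) ✗  (c3,r2) ✓  (c3,r3) ✓  (c5,r1) ✓  (c6,r3) ✓
Counterexamples (restrictor pairs failing the scope): 1.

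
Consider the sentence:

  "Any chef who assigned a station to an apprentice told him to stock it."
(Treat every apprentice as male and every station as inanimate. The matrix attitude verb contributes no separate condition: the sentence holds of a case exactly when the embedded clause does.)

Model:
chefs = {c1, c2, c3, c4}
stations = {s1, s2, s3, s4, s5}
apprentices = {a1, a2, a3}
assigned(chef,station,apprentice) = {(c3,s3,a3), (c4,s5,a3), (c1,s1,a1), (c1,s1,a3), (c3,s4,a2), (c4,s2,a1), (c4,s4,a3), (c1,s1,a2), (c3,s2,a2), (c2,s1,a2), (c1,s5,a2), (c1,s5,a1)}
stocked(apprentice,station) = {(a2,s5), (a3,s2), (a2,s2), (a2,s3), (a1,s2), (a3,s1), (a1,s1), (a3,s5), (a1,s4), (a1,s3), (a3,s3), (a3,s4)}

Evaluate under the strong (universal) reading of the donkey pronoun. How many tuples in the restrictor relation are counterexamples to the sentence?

4

"him" takes "an apprentice" as antecedent and "it" takes "a station"; both are donkey pronouns co-varying with the restrictor.
Strong reading: for every (c,s,a) with assigned(c,s,a), stocked(a,s).
Restrictor triples: (c1,s1,a1)→stocked(a1,s1) ✓  (c1,s1,a2)→stocked(a2,s1) ✗  (c1,s1,a3)→stocked(a3,s1) ✓  (c1,s5,a1)→stocked(a1,s5) ✗  (c1,s5,a2)→stocked(a2,s5) ✓  (c2,s1,a2)→stocked(a2,s1) ✗  (c3,s2,a2)→stocked(a2,s2) ✓  (c3,s3,a3)→stocked(a3,s3) ✓  (c3,s4,a2)→stocked(a2,s4) ✗  (c4,s2,a1)→stocked(a1,s2) ✓  (c4,s4,a3)→stocked(a3,s4) ✓  (c4,s5,a3)→stocked(a3,s5) ✓
Counterexamples (restrictor triples failing the scope): 4.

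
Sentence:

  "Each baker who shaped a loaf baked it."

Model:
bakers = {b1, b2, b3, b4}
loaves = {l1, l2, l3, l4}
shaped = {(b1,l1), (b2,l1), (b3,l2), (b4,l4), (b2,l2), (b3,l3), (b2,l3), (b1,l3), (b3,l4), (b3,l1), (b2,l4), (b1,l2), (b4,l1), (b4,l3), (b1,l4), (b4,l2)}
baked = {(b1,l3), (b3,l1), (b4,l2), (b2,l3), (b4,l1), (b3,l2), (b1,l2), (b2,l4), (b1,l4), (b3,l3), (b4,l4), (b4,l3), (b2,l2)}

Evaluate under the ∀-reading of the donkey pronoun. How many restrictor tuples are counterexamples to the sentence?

"it" takes "a loaf" as antecedent — a donkey pronoun bound across the clause boundary.
Strong reading: for every (b,l) with shaped(b,l), baked(b,l).
Restrictor pairs: (b1,l1) ✗  (b1,l2) ✓  (b1,l3) ✓  (b1,l4) ✓  (b2,l1) ✗  (b2,l2) ✓  (b2,l3) ✓  (b2,l4) ✓  (b3,l1) ✓  (b3,l2) ✓  (b3,l3) ✓  (b3,l4) ✗  (b4,l1) ✓  (b4,l2) ✓  (b4,l3) ✓  (b4,l4) ✓
Counterexamples (restrictor pairs failing the scope): 3.

3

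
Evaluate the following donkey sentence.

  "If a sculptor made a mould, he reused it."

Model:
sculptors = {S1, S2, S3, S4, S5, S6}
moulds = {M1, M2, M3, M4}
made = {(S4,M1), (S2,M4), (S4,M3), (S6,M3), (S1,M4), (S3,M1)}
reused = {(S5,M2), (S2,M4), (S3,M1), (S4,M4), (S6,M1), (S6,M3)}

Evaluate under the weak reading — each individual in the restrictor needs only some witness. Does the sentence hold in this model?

"it" takes "a mould" as antecedent — a donkey pronoun bound across the clause boundary.
Weak reading: every sculptor s with some made-mould has at least one made-mould m such that reused(s,m).
Per sculptor: S1:✗  S2:✓  S3:✓  S4:✗  S6:✓
S1 has no witness among its made-moulds.

False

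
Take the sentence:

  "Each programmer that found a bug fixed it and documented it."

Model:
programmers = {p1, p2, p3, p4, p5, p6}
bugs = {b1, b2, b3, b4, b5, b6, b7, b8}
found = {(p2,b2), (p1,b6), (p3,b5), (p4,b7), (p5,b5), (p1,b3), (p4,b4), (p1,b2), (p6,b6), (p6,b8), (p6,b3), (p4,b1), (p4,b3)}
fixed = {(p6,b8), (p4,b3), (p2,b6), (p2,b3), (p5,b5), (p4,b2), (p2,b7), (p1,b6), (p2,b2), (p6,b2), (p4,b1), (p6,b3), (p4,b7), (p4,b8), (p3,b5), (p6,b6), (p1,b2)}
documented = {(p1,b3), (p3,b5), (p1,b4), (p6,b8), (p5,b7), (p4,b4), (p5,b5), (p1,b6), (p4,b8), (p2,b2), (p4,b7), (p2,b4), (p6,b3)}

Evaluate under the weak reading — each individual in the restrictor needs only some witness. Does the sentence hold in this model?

True

"it" takes "a bug" as antecedent — a donkey pronoun bound across the clause boundary.
Weak reading: every programmer p with some found-bug has at least one found-bug b such that fixed(p,b) ∧ documented(p,b).
Per programmer: p1:✓  p2:✓  p3:✓  p4:✓  p5:✓  p6:✓
Every programmer in the restrictor has a witness.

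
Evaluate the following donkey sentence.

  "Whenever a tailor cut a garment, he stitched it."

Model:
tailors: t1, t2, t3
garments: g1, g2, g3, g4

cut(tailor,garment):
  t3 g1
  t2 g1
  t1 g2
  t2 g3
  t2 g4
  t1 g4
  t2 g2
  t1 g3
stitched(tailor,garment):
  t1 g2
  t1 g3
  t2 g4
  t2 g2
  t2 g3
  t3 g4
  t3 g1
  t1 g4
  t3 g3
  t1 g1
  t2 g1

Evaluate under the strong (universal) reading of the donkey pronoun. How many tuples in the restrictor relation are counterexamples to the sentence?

0

"it" takes "a garment" as antecedent — a donkey pronoun bound across the clause boundary.
Strong reading: for every (t,g) with cut(t,g), stitched(t,g).
Restrictor pairs: (t1,g2) ✓  (t1,g3) ✓  (t1,g4) ✓  (t2,g1) ✓  (t2,g2) ✓  (t2,g3) ✓  (t2,g4) ✓  (t3,g1) ✓
Counterexamples (restrictor pairs failing the scope): 0.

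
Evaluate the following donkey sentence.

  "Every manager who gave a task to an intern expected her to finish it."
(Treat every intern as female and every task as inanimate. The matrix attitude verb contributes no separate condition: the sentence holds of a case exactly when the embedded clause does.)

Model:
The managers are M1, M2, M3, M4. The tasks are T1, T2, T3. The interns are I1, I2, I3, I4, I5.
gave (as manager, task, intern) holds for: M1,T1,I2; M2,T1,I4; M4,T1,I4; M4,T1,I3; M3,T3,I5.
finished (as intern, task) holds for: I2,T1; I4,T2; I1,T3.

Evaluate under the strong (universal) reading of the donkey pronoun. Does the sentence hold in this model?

"her" takes "an intern" as antecedent and "it" takes "a task"; both are donkey pronouns co-varying with the restrictor.
Strong reading: for every (m,t,i) with gave(m,t,i), finished(i,t).
Restrictor triples: (M1,T1,I2)→finished(I2,T1) ✓  (M2,T1,I4)→finished(I4,T1) ✗  (M3,T3,I5)→finished(I5,T3) ✗  (M4,T1,I3)→finished(I3,T1) ✗  (M4,T1,I4)→finished(I4,T1) ✗
Counterexample: (M2,T1,I4) — finished(I4,T1) does not hold.

False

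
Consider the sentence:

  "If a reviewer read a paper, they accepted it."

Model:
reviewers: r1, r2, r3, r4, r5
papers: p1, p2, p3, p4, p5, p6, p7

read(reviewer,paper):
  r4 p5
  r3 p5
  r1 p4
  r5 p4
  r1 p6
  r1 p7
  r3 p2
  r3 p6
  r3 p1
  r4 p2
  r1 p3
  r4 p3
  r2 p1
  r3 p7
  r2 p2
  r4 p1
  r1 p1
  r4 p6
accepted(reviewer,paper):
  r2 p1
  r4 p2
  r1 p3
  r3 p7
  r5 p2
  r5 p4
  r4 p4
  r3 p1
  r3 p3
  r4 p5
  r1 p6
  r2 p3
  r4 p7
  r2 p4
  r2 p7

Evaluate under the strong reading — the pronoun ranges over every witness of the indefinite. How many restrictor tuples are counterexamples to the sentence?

10

"it" takes "a paper" as antecedent — a donkey pronoun bound across the clause boundary.
Strong reading: for every (r,p) with read(r,p), accepted(r,p).
Restrictor pairs: (r1,p1) ✗  (r1,p3) ✓  (r1,p4) ✗  (r1,p6) ✓  (r1,p7) ✗  (r2,p1) ✓  (r2,p2) ✗  (r3,p1) ✓  (r3,p2) ✗  (r3,p5) ✗  (r3,p6) ✗  (r3,p7) ✓  (r4,p1) ✗  (r4,p2) ✓  (r4,p3) ✗  (r4,p5) ✓  (r4,p6) ✗  (r5,p4) ✓
Counterexamples (restrictor pairs failing the scope): 10.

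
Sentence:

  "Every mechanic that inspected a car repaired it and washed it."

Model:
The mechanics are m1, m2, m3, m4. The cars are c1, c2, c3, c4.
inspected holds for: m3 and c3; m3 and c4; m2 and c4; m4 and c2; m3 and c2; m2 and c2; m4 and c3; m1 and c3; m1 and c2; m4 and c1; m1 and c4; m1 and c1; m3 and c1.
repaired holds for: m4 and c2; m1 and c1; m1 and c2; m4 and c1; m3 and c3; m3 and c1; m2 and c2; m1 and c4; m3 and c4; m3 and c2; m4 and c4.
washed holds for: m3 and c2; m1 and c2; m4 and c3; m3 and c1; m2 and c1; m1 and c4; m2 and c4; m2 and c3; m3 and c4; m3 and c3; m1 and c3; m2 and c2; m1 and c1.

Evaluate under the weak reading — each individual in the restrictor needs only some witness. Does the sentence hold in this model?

False

"it" takes "a car" as antecedent — a donkey pronoun bound across the clause boundary.
Weak reading: every mechanic m with some inspected-car has at least one inspected-car c such that repaired(m,c) ∧ washed(m,c).
Per mechanic: m1:✓  m2:✓  m3:✓  m4:✗
m4 has no witness among its inspected-cars.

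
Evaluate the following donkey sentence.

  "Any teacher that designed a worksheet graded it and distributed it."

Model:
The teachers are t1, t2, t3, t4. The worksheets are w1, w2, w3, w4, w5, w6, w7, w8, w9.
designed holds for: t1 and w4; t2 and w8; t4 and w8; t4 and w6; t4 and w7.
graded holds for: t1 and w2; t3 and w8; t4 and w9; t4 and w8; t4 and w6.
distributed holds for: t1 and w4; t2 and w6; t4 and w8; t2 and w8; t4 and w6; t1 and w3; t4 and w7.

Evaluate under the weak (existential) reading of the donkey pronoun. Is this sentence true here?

"it" takes "a worksheet" as antecedent — a donkey pronoun bound across the clause boundary.
Weak reading: every teacher t with some designed-worksheet has at least one designed-worksheet w such that graded(t,w) ∧ distributed(t,w).
Per teacher: t1:✗  t2:✗  t4:✓
t1 has no witness among its designed-worksheets.

False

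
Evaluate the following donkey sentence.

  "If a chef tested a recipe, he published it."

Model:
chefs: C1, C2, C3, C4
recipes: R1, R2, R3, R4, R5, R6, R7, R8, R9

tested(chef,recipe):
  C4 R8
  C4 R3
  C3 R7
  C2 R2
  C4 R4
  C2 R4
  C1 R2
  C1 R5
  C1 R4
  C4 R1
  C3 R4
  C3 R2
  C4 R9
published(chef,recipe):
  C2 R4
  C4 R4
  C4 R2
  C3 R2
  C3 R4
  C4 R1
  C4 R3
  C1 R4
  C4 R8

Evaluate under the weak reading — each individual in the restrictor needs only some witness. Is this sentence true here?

True

"it" takes "a recipe" as antecedent — a donkey pronoun bound across the clause boundary.
Weak reading: every chef c with some tested-recipe has at least one tested-recipe r such that published(c,r).
Per chef: C1:✓  C2:✓  C3:✓  C4:✓
Every chef in the restrictor has a witness.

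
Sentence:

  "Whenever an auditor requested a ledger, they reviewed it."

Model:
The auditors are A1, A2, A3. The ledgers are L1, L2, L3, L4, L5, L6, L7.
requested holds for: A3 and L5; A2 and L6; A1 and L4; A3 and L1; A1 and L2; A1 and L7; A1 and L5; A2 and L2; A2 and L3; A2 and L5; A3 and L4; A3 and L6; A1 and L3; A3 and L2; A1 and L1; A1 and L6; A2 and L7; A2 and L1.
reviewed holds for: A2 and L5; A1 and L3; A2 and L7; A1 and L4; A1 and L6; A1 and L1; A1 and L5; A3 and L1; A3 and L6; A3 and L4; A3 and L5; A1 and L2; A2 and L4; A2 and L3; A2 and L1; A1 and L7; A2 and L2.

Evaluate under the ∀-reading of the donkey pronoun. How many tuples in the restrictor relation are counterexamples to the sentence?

2

"it" takes "a ledger" as antecedent — a donkey pronoun bound across the clause boundary.
Strong reading: for every (a,l) with requested(a,l), reviewed(a,l).
Restrictor pairs: (A1,L1) ✓  (A1,L2) ✓  (A1,L3) ✓  (A1,L4) ✓  (A1,L5) ✓  (A1,L6) ✓  (A1,L7) ✓  (A2,L1) ✓  (A2,L2) ✓  (A2,L3) ✓  (A2,L5) ✓  (A2,L6) ✗  (A2,L7) ✓  (A3,L1) ✓  (A3,L2) ✗  (A3,L4) ✓  (A3,L5) ✓  (A3,L6) ✓
Counterexamples (restrictor pairs failing the scope): 2.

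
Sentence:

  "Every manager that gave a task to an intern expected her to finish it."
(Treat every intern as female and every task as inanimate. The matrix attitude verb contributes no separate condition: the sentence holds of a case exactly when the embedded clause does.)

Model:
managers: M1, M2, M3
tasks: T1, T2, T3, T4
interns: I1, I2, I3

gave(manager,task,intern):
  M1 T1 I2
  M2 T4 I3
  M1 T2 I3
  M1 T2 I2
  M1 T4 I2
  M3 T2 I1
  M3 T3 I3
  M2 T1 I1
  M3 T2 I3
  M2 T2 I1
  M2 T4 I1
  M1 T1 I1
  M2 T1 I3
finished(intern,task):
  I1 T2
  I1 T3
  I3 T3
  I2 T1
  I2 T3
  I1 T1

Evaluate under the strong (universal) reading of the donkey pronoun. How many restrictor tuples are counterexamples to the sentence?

"her" takes "an intern" as antecedent and "it" takes "a task"; both are donkey pronouns co-varying with the restrictor.
Strong reading: for every (m,t,i) with gave(m,t,i), finished(i,t).
Restrictor triples: (M1,T1,I1)→finished(I1,T1) ✓  (M1,T1,I2)→finished(I2,T1) ✓  (M1,T2,I2)→finished(I2,T2) ✗  (M1,T2,I3)→finished(I3,T2) ✗  (M1,T4,I2)→finished(I2,T4) ✗  (M2,T1,I1)→finished(I1,T1) ✓  (M2,T1,I3)→finished(I3,T1) ✗  (M2,T2,I1)→finished(I1,T2) ✓  (M2,T4,I1)→finished(I1,T4) ✗  (M2,T4,I3)→finished(I3,T4) ✗  (M3,T2,I1)→finished(I1,T2) ✓  (M3,T2,I3)→finished(I3,T2) ✗  (M3,T3,I3)→finished(I3,T3) ✓
Counterexamples (restrictor triples failing the scope): 7.

7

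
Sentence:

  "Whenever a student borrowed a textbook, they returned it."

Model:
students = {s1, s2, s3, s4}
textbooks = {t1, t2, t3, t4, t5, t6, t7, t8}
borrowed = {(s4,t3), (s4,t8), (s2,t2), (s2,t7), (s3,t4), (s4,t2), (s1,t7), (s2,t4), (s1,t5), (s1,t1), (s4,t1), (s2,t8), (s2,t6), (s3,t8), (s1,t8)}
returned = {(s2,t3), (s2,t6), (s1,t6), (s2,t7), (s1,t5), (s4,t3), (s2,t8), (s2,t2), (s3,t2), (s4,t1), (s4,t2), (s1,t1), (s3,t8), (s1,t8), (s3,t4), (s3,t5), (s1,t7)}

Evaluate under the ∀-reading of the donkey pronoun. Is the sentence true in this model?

"it" takes "a textbook" as antecedent — a donkey pronoun bound across the clause boundary.
Strong reading: for every (s,t) with borrowed(s,t), returned(s,t).
Restrictor pairs: (s1,t1) ✓  (s1,t5) ✓  (s1,t7) ✓  (s1,t8) ✓  (s2,t2) ✓  (s2,t4) ✗  (s2,t6) ✓  (s2,t7) ✓  (s2,t8) ✓  (s3,t4) ✓  (s3,t8) ✓  (s4,t1) ✓  (s4,t2) ✓  (s4,t3) ✓  (s4,t8) ✗
Counterexample: (s2,t4) is in borrowed but fails the scope.

False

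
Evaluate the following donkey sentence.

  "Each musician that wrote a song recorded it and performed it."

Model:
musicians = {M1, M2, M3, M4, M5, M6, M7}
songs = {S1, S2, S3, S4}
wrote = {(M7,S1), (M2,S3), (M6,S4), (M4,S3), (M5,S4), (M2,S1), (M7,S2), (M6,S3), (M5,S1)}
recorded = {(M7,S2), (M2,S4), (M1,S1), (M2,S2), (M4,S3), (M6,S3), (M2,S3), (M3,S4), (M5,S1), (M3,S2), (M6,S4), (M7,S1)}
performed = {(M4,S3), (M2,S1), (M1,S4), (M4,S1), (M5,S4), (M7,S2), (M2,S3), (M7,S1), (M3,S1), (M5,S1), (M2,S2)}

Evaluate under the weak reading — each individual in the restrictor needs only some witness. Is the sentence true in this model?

"it" takes "a song" as antecedent — a donkey pronoun bound across the clause boundary.
Weak reading: every musician m with some wrote-song has at least one wrote-song s such that recorded(m,s) ∧ performed(m,s).
Per musician: M2:✓  M4:✓  M5:✓  M6:✗  M7:✓
M6 has no witness among its wrote-songs.

False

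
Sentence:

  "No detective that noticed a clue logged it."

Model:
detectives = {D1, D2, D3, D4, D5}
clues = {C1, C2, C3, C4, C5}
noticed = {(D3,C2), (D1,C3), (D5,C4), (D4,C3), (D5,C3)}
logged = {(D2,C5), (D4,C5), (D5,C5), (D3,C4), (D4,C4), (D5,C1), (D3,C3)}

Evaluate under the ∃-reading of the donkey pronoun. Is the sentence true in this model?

True

"it" takes "a clue" as antecedent — a donkey pronoun bound across the clause boundary.
Truth condition: for no (d,c) with noticed(d,c) does logged(d,c) hold.
Restrictor pairs — does the scope hold? (D1,C3):fails  (D3,C2):fails  (D4,C3):fails  (D5,C3):fails  (D5,C4):fails
Scope holds for no restrictor pair, so the sentence is true.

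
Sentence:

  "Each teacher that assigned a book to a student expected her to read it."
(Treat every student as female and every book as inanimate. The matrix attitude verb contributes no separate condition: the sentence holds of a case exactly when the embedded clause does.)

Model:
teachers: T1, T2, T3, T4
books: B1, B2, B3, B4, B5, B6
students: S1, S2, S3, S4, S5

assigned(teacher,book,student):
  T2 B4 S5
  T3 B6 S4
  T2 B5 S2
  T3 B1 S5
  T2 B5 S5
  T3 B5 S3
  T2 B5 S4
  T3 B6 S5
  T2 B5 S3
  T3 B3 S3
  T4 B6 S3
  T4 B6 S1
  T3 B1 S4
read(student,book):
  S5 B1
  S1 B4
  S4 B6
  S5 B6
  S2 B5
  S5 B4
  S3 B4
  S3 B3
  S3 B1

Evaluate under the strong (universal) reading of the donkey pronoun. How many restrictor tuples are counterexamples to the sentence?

7

"her" takes "a student" as antecedent and "it" takes "a book"; both are donkey pronouns co-varying with the restrictor.
Strong reading: for every (t,b,s) with assigned(t,b,s), read(s,b).
Restrictor triples: (T2,B4,S5)→read(S5,B4) ✓  (T2,B5,S2)→read(S2,B5) ✓  (T2,B5,S3)→read(S3,B5) ✗  (T2,B5,S4)→read(S4,B5) ✗  (T2,B5,S5)→read(S5,B5) ✗  (T3,B1,S4)→read(S4,B1) ✗  (T3,B1,S5)→read(S5,B1) ✓  (T3,B3,S3)→read(S3,B3) ✓  (T3,B5,S3)→read(S3,B5) ✗  (T3,B6,S4)→read(S4,B6) ✓  (T3,B6,S5)→read(S5,B6) ✓  (T4,B6,S1)→read(S1,B6) ✗  (T4,B6,S3)→read(S3,B6) ✗
Counterexamples (restrictor triples failing the scope): 7.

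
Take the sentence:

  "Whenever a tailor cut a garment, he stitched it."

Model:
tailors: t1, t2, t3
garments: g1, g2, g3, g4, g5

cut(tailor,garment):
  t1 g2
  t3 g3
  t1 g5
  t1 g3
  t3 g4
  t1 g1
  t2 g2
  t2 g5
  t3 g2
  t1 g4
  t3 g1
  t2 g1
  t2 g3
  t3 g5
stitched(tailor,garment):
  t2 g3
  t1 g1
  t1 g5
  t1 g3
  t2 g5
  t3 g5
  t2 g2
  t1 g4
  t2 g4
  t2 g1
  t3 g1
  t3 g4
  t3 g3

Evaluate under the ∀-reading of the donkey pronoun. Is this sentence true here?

"it" takes "a garment" as antecedent — a donkey pronoun bound across the clause boundary.
Strong reading: for every (t,g) with cut(t,g), stitched(t,g).
Restrictor pairs: (t1,g1) ✓  (t1,g2) ✗  (t1,g3) ✓  (t1,g4) ✓  (t1,g5) ✓  (t2,g1) ✓  (t2,g2) ✓  (t2,g3) ✓  (t2,g5) ✓  (t3,g1) ✓  (t3,g2) ✗  (t3,g3) ✓  (t3,g4) ✓  (t3,g5) ✓
Counterexample: (t1,g2) is in cut but fails the scope.

False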